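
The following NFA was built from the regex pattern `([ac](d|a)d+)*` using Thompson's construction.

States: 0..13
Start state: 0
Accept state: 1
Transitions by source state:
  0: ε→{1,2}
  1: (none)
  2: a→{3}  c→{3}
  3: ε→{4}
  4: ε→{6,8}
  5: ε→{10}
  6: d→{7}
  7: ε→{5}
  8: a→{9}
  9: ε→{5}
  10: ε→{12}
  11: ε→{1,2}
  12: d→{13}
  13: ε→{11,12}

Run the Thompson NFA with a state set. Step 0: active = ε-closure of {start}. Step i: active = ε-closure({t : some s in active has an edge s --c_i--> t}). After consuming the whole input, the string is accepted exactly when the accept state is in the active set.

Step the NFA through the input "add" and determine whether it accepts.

S₀ = ε-closure({0}) = {0,1,2}
'a' @ 1: {3,4,6,8}
'd' @ 2: {5,7,10,12}
'd' @ 3: {1,2,11,12,13}  (accept∈set)
after full input: {1,2,11,12,13}  (accept=1 in)

Answer: ACCEPT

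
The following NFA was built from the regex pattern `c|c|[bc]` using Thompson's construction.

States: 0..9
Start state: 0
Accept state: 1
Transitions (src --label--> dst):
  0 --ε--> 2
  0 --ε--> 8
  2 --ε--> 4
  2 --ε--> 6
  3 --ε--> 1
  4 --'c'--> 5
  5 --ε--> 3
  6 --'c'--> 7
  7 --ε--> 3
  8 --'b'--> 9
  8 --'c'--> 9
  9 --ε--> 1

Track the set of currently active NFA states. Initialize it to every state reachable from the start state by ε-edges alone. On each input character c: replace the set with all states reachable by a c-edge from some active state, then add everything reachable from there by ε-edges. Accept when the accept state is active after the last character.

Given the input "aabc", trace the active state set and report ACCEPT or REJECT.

Answer: REJECT

Derivation:
S₀ = ε-closure({0}) = {0,2,4,6,8}
'a' @ 1: {}  — no active states
rest 'abc' ignored (set empty)
after full input: {}  (accept=1 not in)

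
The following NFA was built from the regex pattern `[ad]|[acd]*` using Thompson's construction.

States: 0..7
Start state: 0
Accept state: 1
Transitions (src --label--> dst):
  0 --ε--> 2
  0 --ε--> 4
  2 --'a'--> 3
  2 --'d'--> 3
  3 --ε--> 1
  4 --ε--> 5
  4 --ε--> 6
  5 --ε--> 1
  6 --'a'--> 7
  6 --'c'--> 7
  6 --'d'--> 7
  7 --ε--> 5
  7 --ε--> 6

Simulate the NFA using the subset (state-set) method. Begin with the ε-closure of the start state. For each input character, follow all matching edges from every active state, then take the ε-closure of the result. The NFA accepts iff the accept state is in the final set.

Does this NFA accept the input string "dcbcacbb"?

Answer: REJECT

Derivation:
S₀ = ε-closure({0}) = {0,1,2,4,5,6}
'd' @ 1: {1,3,5,6,7}  [accepting]
'c' @ 2: {1,5,6,7}  [accepting]
'b' @ 3: {}  — dead — no transitions
rest 'cacbb' ignored (set empty)
after full input: {}  (accept=1 not in)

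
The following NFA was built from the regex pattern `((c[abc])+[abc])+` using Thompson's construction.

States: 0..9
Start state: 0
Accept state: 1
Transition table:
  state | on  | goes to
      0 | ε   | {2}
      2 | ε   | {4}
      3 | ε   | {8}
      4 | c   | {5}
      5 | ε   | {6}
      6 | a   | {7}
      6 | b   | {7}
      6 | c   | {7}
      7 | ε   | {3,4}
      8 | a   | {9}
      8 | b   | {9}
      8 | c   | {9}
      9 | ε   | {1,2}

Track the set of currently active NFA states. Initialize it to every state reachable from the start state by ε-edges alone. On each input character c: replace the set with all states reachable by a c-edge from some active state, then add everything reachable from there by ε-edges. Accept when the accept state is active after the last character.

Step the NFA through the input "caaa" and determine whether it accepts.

start: ε-closure({0}) = {0,2,4}
'c' @ 1: {5,6}
'a' @ 2: {3,4,7,8}
'a' @ 3: {1,2,4,9}  [accepting]
'a' @ 4: {}  — dead — no transitions
after full input: {}  (accept=1 not in)

Answer: REJECT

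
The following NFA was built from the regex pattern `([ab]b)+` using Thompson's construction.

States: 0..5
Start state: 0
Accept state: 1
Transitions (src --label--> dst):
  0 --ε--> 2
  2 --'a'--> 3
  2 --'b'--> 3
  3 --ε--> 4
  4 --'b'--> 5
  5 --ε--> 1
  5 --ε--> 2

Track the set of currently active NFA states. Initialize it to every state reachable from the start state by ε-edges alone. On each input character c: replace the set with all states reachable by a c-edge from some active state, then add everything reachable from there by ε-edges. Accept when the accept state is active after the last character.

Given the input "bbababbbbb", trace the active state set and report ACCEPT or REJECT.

S₀ = ε-closure({0}) = {0,2}
'b' @ 1: {3,4}
'b' @ 2: {1,2,5}  [accepting]
'a' @ 3: {3,4}
'b' @ 4: {1,2,5}  [accepting]
'a' @ 5: {3,4}
'b' @ 6: {1,2,5}  [accepting]
'b' @ 7: {3,4}
'b' @ 8: {1,2,5}  [accepting]
'b' @ 9: {3,4}
'b' @ 10: {1,2,5}  [accepting]
after full input: {1,2,5}  (accept=1 in)

Answer: ACCEPT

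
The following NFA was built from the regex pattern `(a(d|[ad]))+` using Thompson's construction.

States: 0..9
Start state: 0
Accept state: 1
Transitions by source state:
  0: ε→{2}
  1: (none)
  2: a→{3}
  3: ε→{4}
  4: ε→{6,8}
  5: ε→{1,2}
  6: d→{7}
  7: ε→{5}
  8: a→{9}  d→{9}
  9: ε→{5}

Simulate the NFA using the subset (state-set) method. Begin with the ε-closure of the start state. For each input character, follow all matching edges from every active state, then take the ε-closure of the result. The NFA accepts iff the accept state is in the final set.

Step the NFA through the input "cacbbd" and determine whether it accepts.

Answer: REJECT

Trace:
S₀ = ε-closure({0}) = {0,2}
'c' @ 1: {}  — dead — no transitions
rest 'acbbd' ignored (set empty)
final: {}; accept 1 not in set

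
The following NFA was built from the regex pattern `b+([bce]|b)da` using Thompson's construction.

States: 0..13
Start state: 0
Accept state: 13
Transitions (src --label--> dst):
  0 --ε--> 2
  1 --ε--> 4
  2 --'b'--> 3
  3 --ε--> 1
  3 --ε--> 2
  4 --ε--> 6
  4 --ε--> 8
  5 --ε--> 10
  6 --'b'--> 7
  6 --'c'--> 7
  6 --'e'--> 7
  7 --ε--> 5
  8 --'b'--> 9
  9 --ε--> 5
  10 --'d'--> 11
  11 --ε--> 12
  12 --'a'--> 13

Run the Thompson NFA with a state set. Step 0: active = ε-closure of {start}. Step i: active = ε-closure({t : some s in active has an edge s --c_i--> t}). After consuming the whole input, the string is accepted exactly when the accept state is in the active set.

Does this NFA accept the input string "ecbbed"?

Answer: REJECT

Steps:
start: ε-closure({0}) = {0,2}
'e' @ 1: {}  — state set empty
rest 'cbbed' ignored (set empty)
end set {} — state 13 not in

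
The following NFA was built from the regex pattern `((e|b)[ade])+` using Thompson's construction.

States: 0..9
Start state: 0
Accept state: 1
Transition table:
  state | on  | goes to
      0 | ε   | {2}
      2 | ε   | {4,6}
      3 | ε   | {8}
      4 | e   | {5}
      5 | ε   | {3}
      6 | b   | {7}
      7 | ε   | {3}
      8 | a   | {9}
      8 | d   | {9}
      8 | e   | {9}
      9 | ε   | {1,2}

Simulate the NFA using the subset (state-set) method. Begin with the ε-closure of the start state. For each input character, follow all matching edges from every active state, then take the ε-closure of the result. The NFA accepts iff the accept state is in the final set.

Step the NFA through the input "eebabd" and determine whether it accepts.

Answer: ACCEPT

Steps:
initial (ε-close {0}): {0,2,4,6}
'e' @ 1: {3,5,8}
'e' @ 2: {1,2,4,6,9}  [accepting]
'b' @ 3: {3,7,8}
'a' @ 4: {1,2,4,6,9}  [accepting]
'b' @ 5: {3,7,8}
'd' @ 6: {1,2,4,6,9}  [accepting]
final: {1,2,4,6,9}; accept 1 in set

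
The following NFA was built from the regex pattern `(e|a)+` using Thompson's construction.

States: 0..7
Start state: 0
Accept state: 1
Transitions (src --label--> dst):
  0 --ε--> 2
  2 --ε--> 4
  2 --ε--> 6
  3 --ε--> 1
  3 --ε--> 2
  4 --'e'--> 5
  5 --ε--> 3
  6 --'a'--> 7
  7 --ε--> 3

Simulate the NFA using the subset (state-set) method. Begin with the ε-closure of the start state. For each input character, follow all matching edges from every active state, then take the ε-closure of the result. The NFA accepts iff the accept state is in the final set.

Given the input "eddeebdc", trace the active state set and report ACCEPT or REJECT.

initial (ε-close {0}): {0,2,4,6}
'e' @ 1: {1,2,3,4,5,6}  ✓accept
'd' @ 2: {}  — state set empty
rest 'deebdc' ignored (set empty)
final: {}; accept 1 not in set

Answer: REJECT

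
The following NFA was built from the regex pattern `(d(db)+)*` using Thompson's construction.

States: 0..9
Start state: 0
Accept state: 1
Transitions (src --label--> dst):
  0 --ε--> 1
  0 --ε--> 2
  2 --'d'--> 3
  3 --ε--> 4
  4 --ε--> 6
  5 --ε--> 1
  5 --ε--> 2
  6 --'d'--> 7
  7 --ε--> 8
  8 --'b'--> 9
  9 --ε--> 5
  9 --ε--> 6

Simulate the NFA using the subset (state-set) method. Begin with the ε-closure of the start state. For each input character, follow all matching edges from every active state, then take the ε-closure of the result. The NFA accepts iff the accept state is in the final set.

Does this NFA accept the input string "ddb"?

initial (ε-close {0}): {0,1,2}
'd' @ 1: {3,4,6}
'd' @ 2: {7,8}
'b' @ 3: {1,2,5,6,9}  [accepting]
after full input: {1,2,5,6,9}  (accept=1 in)

Answer: ACCEPT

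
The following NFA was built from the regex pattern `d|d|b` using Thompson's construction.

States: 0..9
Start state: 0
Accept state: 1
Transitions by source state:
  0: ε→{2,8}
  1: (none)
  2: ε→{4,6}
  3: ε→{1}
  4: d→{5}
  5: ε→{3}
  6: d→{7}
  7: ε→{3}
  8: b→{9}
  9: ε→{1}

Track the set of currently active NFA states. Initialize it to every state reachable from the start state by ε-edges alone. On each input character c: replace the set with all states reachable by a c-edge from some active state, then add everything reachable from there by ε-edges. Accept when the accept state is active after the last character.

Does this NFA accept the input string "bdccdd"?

Answer: REJECT

Steps:
S₀ = ε-closure({0}) = {0,2,4,6,8}
'b' @ 1: {1,9}  [accepting]
'd' @ 2: {}  — no active states
rest 'ccdd' ignored (set empty)
end set {} — state 1 not in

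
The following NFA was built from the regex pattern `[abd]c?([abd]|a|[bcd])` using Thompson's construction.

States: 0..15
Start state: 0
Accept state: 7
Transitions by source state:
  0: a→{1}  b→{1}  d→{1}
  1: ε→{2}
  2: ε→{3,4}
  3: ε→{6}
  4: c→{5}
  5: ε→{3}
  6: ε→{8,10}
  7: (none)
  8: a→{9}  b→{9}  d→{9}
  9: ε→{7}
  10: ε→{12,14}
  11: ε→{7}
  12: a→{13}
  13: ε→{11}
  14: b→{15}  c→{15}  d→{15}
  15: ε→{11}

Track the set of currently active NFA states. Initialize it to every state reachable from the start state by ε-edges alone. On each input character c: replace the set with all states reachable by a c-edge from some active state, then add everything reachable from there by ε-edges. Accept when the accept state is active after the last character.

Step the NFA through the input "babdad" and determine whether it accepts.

start: ε-closure({0}) = {0}
'b' @ 1: {1,2,3,4,6,8,10,12,14}
'a' @ 2: {7,9,11,13}  (accept∈set)
'b' @ 3: {}  — state set empty
rest 'dad' ignored (set empty)
after full input: {}  (accept=7 not in)

Answer: REJECT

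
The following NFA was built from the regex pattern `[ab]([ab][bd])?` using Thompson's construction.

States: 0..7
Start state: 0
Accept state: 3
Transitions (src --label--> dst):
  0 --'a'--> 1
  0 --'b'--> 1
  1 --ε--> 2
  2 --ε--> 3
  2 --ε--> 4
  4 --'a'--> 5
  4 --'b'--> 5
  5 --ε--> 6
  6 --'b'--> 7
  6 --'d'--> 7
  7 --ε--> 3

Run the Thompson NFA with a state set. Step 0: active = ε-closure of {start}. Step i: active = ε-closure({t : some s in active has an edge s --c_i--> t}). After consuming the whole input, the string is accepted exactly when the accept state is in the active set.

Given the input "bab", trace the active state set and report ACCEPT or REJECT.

initial (ε-close {0}): {0}
'b' @ 1: {1,2,3,4}  (accept∈set)
'a' @ 2: {5,6}
'b' @ 3: {3,7}  (accept∈set)
end set {3,7} — state 3 in

Answer: ACCEPT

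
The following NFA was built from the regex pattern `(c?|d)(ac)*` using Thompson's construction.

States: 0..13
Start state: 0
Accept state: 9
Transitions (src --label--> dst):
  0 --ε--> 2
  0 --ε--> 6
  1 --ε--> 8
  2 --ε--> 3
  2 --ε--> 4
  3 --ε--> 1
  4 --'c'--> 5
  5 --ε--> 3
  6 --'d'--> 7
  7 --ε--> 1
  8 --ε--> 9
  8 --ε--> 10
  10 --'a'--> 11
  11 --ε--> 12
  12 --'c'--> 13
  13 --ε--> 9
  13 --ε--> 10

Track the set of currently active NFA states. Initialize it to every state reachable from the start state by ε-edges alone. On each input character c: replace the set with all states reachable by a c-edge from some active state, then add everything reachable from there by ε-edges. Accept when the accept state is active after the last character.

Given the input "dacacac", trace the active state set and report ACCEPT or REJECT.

Answer: ACCEPT

Derivation:
S₀ = ε-closure({0}) = {0,1,2,3,4,6,8,9,10}
'd' @ 1: {1,7,8,9,10}  ✓accept
'a' @ 2: {11,12}
'c' @ 3: {9,10,13}  ✓accept
'a' @ 4: {11,12}
'c' @ 5: {9,10,13}  ✓accept
'a' @ 6: {11,12}
'c' @ 7: {9,10,13}  ✓accept
after full input: {9,10,13}  (accept=9 in)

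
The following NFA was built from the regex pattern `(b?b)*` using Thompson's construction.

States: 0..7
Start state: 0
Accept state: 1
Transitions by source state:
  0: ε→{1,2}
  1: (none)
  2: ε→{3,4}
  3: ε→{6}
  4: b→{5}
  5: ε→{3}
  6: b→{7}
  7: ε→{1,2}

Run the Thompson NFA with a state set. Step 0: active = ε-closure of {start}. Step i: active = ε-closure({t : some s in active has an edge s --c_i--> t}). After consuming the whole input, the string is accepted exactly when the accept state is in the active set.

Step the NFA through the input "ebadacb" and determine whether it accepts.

S₀ = ε-closure({0}) = {0,1,2,3,4,6}
'e' @ 1: {}  — no active states
rest 'badacb' ignored (set empty)
after full input: {}  (accept=1 not in)

Answer: REJECT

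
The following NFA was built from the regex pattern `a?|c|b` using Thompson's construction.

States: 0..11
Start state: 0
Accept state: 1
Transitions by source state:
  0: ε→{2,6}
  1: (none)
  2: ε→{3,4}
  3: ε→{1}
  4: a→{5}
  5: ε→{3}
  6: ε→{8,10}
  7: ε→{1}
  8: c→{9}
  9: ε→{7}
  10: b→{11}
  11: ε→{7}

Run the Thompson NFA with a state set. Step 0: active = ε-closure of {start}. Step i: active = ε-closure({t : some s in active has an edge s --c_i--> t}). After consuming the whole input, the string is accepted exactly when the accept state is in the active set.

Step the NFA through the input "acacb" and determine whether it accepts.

Answer: REJECT

Derivation:
initial (ε-close {0}): {0,1,2,3,4,6,8,10}
'a' @ 1: {1,3,5}  (accept∈set)
'c' @ 2: {}  — dead — no transitions
rest 'acb' ignored (set empty)
final: {}; accept 1 not in set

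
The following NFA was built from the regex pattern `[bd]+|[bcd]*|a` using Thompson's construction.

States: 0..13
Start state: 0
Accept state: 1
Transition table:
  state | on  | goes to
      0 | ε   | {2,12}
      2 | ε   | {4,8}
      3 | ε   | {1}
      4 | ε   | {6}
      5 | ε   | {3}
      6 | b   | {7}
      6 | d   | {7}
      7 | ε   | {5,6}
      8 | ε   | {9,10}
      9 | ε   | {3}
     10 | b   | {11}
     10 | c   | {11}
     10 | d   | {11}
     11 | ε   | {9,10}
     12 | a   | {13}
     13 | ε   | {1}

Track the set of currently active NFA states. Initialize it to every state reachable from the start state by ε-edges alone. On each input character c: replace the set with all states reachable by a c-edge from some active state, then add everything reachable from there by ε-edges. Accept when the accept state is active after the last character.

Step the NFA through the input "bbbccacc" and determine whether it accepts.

start: ε-closure({0}) = {0,1,2,3,4,6,8,9,10,12}
'b' @ 1: {1,3,5,6,7,9,10,11}  ✓accept
'b' @ 2: {1,3,5,6,7,9,10,11}  ✓accept
'b' @ 3: {1,3,5,6,7,9,10,11}  ✓accept
'c' @ 4: {1,3,9,10,11}  ✓accept
'c' @ 5: {1,3,9,10,11}  ✓accept
'a' @ 6: {}  — no active states
rest 'cc' ignored (set empty)
end set {} — state 1 not in

Answer: REJECT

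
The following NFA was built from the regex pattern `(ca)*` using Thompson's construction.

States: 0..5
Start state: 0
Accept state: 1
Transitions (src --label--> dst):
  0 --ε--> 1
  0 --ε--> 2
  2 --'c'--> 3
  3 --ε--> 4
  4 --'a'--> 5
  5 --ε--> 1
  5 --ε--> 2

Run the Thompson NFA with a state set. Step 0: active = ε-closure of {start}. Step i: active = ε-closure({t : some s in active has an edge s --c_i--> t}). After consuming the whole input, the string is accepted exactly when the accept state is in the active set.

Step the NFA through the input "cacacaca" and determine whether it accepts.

Answer: ACCEPT

Steps:
S₀ = ε-closure({0}) = {0,1,2}
'c' @ 1: {3,4}
'a' @ 2: {1,2,5}  [accepting]
'c' @ 3: {3,4}
'a' @ 4: {1,2,5}  [accepting]
'c' @ 5: {3,4}
'a' @ 6: {1,2,5}  [accepting]
'c' @ 7: {3,4}
'a' @ 8: {1,2,5}  [accepting]
final: {1,2,5}; accept 1 in set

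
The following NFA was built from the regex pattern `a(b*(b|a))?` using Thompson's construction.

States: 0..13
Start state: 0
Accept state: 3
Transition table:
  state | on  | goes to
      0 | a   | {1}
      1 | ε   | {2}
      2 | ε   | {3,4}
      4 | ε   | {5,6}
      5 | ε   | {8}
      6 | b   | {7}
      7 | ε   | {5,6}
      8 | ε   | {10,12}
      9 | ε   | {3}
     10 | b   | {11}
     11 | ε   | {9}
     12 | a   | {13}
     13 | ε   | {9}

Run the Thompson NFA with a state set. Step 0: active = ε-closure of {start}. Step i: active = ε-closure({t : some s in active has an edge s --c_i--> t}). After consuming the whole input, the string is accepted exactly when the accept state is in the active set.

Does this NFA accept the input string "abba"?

initial (ε-close {0}): {0}
'a' @ 1: {1,2,3,4,5,6,8,10,12}  (accept∈set)
'b' @ 2: {3,5,6,7,8,9,10,11,12}  (accept∈set)
'b' @ 3: {3,5,6,7,8,9,10,11,12}  (accept∈set)
'a' @ 4: {3,9,13}  (accept∈set)
final: {3,9,13}; accept 3 in set

Answer: ACCEPT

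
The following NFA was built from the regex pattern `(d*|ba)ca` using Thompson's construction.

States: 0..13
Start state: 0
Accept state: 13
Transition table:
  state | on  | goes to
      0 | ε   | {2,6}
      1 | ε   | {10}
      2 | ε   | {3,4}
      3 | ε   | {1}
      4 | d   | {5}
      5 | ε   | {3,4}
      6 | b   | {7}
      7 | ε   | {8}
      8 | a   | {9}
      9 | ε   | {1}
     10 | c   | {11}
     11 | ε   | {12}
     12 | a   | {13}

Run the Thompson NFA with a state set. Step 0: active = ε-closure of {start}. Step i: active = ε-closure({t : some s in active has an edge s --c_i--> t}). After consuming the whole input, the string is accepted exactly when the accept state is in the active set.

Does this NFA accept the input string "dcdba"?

initial (ε-close {0}): {0,1,2,3,4,6,10}
'd' @ 1: {1,3,4,5,10}
'c' @ 2: {11,12}
'd' @ 3: {}  — dead — no transitions
rest 'ba' ignored (set empty)
end set {} — state 13 not in

Answer: REJECT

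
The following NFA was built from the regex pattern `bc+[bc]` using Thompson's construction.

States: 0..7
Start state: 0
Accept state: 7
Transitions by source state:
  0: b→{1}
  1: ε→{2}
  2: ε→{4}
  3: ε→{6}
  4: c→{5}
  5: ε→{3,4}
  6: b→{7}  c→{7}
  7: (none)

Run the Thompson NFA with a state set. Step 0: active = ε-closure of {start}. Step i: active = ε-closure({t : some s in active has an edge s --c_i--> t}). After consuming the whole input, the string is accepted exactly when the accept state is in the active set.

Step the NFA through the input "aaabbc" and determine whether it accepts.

Answer: REJECT

Derivation:
start: ε-closure({0}) = {0}
'a' @ 1: {}  — no active states
rest 'aabbc' ignored (set empty)
after full input: {}  (accept=7 not in)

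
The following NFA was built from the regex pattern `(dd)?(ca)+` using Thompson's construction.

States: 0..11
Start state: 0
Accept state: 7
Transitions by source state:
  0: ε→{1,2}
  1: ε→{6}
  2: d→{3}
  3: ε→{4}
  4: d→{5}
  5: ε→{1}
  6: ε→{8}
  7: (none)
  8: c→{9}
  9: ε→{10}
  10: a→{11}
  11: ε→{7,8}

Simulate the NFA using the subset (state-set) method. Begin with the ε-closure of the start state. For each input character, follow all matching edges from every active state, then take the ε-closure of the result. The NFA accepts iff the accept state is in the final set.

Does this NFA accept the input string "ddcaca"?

start: ε-closure({0}) = {0,1,2,6,8}
'd' @ 1: {3,4}
'd' @ 2: {1,5,6,8}
'c' @ 3: {9,10}
'a' @ 4: {7,8,11}  ✓accept
'c' @ 5: {9,10}
'a' @ 6: {7,8,11}  ✓accept
final: {7,8,11}; accept 7 in set

Answer: ACCEPT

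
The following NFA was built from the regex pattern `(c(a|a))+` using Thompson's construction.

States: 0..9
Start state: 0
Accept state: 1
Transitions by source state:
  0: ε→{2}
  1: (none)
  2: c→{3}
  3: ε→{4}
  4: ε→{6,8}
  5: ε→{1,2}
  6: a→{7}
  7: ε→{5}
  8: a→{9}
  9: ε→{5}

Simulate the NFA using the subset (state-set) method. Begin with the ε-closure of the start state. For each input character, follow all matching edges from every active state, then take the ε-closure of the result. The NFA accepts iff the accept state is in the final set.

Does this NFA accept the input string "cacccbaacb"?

S₀ = ε-closure({0}) = {0,2}
'c' @ 1: {3,4,6,8}
'a' @ 2: {1,2,5,7,9}  [accepting]
'c' @ 3: {3,4,6,8}
'c' @ 4: {}  — no active states
rest 'cbaacb' ignored (set empty)
final: {}; accept 1 not in set

Answer: REJECT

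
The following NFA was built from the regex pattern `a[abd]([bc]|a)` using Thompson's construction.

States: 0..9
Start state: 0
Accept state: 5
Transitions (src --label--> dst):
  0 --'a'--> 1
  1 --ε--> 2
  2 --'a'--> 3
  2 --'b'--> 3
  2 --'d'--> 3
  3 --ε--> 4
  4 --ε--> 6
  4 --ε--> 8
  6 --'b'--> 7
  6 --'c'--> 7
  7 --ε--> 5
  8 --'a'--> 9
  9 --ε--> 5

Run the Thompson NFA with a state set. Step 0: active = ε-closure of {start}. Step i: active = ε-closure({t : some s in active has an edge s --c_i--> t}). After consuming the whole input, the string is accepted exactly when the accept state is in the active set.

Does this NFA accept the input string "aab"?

Answer: ACCEPT

Steps:
S₀ = ε-closure({0}) = {0}
'a' @ 1: {1,2}
'a' @ 2: {3,4,6,8}
'b' @ 3: {5,7}  [accepting]
final: {5,7}; accept 5 in set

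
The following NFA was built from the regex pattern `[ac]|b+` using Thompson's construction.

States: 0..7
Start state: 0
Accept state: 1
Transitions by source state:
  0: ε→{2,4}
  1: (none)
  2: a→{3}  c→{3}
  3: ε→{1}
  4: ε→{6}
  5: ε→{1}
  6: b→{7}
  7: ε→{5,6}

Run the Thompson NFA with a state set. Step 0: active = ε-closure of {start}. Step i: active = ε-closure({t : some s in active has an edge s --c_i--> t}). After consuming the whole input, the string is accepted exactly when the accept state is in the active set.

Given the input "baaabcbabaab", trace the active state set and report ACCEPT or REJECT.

S₀ = ε-closure({0}) = {0,2,4,6}
'b' @ 1: {1,5,6,7}  [accepting]
'a' @ 2: {}  — no active states
rest 'aabcbabaab' ignored (set empty)
after full input: {}  (accept=1 not in)

Answer: REJECT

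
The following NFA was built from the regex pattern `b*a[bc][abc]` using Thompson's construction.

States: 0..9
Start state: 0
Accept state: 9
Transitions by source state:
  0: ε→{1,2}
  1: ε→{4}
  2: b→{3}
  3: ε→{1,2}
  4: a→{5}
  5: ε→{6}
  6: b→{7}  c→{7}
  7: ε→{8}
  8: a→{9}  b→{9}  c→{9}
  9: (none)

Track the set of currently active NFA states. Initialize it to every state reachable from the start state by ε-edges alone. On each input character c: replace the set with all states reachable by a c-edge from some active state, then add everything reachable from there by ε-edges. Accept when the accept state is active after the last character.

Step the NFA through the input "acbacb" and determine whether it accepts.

Answer: REJECT

Trace:
initial (ε-close {0}): {0,1,2,4}
'a' @ 1: {5,6}
'c' @ 2: {7,8}
'b' @ 3: {9}  ✓accept
'a' @ 4: {}  — state set empty
rest 'cb' ignored (set empty)
end set {} — state 9 not in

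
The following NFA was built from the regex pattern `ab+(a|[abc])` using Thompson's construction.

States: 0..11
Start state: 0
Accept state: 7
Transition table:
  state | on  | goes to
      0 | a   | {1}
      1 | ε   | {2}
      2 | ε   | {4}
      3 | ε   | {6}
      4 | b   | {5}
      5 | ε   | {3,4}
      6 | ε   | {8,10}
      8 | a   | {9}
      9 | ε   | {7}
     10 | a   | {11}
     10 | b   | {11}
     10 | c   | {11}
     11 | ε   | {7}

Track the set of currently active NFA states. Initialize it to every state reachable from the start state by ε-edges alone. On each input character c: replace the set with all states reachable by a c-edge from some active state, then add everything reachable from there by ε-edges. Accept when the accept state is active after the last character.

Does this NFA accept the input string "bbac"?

S₀ = ε-closure({0}) = {0}
'b' @ 1: {}  — state set empty
rest 'bac' ignored (set empty)
end set {} — state 7 not in

Answer: REJECT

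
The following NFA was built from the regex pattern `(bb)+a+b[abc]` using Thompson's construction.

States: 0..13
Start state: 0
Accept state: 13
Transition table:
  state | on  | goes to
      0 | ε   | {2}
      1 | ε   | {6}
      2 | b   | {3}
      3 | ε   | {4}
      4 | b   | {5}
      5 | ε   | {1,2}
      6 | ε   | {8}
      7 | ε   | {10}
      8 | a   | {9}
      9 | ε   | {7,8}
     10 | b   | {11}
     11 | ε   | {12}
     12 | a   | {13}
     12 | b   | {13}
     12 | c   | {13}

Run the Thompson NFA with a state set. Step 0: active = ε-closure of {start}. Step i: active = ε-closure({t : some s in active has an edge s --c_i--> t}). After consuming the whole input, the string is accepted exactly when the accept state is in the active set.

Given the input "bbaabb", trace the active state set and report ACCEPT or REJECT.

start: ε-closure({0}) = {0,2}
'b' @ 1: {3,4}
'b' @ 2: {1,2,5,6,8}
'a' @ 3: {7,8,9,10}
'a' @ 4: {7,8,9,10}
'b' @ 5: {11,12}
'b' @ 6: {13}  (accept∈set)
end set {13} — state 13 in

Answer: ACCEPT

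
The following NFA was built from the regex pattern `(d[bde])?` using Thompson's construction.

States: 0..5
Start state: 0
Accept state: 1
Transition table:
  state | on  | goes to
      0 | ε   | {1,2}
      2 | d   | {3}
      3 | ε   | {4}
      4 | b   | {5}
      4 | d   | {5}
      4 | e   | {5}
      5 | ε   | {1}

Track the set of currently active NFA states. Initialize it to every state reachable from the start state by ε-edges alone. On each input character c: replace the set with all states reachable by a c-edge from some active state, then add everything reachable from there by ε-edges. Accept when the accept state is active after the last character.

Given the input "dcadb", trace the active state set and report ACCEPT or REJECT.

initial (ε-close {0}): {0,1,2}
'd' @ 1: {3,4}
'c' @ 2: {}  — no active states
rest 'adb' ignored (set empty)
after full input: {}  (accept=1 not in)

Answer: REJECT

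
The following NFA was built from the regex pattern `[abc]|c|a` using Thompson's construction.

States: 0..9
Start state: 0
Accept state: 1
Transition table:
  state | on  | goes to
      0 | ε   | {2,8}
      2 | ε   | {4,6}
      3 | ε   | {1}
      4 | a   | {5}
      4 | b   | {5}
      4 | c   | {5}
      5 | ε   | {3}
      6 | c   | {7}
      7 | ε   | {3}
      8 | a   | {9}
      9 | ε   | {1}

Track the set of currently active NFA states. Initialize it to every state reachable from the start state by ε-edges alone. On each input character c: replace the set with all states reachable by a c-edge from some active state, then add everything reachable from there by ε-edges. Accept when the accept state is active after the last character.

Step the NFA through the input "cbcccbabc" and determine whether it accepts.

Answer: REJECT

Steps:
start: ε-closure({0}) = {0,2,4,6,8}
'c' @ 1: {1,3,5,7}  ✓accept
'b' @ 2: {}  — state set empty
rest 'cccbabc' ignored (set empty)
after full input: {}  (accept=1 not in)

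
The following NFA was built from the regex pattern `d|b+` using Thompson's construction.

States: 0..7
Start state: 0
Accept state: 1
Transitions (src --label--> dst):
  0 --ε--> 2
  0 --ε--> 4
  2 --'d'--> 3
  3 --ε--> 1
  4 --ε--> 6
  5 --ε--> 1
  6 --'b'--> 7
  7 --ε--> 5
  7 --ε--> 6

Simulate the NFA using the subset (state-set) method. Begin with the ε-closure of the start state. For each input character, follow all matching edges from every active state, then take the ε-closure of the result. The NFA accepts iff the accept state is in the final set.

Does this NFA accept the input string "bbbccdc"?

Answer: REJECT

Trace:
S₀ = ε-closure({0}) = {0,2,4,6}
'b' @ 1: {1,5,6,7}  ✓accept
'b' @ 2: {1,5,6,7}  ✓accept
'b' @ 3: {1,5,6,7}  ✓accept
'c' @ 4: {}  — dead — no transitions
rest 'cdc' ignored (set empty)
after full input: {}  (accept=1 not in)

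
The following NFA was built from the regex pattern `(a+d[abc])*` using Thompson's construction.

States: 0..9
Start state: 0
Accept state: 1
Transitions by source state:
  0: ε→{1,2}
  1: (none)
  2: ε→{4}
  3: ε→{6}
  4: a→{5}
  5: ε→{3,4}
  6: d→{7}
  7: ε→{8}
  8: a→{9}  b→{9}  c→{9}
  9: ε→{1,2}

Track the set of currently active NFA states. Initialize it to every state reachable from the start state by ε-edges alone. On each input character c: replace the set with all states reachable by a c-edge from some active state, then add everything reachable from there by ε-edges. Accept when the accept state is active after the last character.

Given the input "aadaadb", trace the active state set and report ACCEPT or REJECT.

start: ε-closure({0}) = {0,1,2,4}
'a' @ 1: {3,4,5,6}
'a' @ 2: {3,4,5,6}
'd' @ 3: {7,8}
'a' @ 4: {1,2,4,9}  (accept∈set)
'a' @ 5: {3,4,5,6}
'd' @ 6: {7,8}
'b' @ 7: {1,2,4,9}  (accept∈set)
final: {1,2,4,9}; accept 1 in set

Answer: ACCEPT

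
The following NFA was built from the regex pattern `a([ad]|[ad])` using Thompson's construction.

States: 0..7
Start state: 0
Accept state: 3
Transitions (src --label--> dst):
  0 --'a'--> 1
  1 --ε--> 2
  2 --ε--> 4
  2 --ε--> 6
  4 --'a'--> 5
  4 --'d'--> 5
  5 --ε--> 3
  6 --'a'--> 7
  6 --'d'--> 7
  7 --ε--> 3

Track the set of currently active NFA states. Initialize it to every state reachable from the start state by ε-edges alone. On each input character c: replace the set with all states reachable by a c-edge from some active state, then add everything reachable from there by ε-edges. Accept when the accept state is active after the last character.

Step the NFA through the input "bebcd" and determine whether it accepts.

initial (ε-close {0}): {0}
'b' @ 1: {}  — no active states
rest 'ebcd' ignored (set empty)
end set {} — state 3 not in

Answer: REJECT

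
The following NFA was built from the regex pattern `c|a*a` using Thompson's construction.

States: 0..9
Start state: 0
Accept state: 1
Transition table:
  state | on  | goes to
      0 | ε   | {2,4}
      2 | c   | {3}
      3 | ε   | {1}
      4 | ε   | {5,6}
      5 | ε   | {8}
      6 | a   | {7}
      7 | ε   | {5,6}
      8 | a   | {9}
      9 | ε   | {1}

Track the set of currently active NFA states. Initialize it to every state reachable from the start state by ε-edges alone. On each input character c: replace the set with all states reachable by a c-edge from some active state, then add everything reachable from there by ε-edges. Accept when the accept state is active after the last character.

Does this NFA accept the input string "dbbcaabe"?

Answer: REJECT

Trace:
initial (ε-close {0}): {0,2,4,5,6,8}
'd' @ 1: {}  — dead — no transitions
rest 'bbcaabe' ignored (set empty)
final: {}; accept 1 not in set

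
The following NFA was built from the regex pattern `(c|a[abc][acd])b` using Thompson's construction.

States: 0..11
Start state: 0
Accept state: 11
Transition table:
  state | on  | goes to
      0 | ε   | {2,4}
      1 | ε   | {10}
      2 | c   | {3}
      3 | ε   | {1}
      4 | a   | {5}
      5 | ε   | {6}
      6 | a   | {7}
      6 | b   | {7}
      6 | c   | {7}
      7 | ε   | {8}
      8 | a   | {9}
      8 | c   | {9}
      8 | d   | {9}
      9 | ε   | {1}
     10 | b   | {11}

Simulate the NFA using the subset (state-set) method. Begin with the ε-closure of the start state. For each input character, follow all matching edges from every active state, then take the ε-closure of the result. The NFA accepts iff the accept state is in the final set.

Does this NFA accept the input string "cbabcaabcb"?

S₀ = ε-closure({0}) = {0,2,4}
'c' @ 1: {1,3,10}
'b' @ 2: {11}  [accepting]
'a' @ 3: {}  — dead — no transitions
rest 'bcaabcb' ignored (set empty)
end set {} — state 11 not in

Answer: REJECT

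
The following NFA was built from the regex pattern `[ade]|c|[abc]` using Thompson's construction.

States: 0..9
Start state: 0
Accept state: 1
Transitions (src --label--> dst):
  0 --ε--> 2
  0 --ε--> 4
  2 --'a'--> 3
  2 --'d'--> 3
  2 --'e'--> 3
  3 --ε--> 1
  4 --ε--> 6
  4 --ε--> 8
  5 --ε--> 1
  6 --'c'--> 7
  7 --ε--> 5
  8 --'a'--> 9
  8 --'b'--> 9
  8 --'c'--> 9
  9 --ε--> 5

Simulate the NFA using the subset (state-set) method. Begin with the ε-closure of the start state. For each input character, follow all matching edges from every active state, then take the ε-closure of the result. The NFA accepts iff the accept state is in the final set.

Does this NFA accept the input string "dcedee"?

S₀ = ε-closure({0}) = {0,2,4,6,8}
'd' @ 1: {1,3}  (accept∈set)
'c' @ 2: {}  — no active states
rest 'edee' ignored (set empty)
end set {} — state 1 not in

Answer: REJECT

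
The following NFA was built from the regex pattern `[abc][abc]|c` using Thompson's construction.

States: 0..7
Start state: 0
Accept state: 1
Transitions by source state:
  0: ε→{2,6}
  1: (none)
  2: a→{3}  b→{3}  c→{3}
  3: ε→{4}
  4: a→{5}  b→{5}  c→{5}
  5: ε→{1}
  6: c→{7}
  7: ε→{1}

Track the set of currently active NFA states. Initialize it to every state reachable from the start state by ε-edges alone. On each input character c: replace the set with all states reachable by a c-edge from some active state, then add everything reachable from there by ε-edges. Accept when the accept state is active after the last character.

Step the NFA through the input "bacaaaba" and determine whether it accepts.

Answer: REJECT

Derivation:
start: ε-closure({0}) = {0,2,6}
'b' @ 1: {3,4}
'a' @ 2: {1,5}  [accepting]
'c' @ 3: {}  — dead — no transitions
rest 'aaaba' ignored (set empty)
final: {}; accept 1 not in set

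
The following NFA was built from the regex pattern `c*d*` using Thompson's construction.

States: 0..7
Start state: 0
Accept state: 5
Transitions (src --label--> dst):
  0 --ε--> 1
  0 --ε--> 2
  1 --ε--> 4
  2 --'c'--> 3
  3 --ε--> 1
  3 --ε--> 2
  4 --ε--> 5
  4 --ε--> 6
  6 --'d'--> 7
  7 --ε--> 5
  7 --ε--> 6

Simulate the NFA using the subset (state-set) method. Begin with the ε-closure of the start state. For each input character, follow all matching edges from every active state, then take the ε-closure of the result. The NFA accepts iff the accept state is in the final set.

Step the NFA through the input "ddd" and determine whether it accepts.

Answer: ACCEPT

Steps:
initial (ε-close {0}): {0,1,2,4,5,6}
'd' @ 1: {5,6,7}  ✓accept
'd' @ 2: {5,6,7}  ✓accept
'd' @ 3: {5,6,7}  ✓accept
end set {5,6,7} — state 5 in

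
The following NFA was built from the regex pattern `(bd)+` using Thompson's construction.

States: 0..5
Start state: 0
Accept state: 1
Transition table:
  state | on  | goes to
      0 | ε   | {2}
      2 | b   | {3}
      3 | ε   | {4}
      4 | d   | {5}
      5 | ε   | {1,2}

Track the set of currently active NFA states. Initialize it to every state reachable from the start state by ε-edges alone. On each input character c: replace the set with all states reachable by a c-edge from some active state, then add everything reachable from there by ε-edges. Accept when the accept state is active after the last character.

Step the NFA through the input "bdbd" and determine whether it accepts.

Answer: ACCEPT

Trace:
start: ε-closure({0}) = {0,2}
'b' @ 1: {3,4}
'd' @ 2: {1,2,5}  (accept∈set)
'b' @ 3: {3,4}
'd' @ 4: {1,2,5}  (accept∈set)
end set {1,2,5} — state 1 in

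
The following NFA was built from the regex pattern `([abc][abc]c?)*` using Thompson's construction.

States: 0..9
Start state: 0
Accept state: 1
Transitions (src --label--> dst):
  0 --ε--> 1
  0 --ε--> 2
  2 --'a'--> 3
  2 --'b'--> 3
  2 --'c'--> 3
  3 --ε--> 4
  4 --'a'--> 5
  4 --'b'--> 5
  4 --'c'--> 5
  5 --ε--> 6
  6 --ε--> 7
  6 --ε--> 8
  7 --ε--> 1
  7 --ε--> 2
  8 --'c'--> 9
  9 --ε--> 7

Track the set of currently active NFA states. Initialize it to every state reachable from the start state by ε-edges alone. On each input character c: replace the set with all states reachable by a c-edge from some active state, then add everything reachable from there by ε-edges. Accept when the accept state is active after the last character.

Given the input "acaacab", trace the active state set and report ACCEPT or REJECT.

S₀ = ε-closure({0}) = {0,1,2}
'a' @ 1: {3,4}
'c' @ 2: {1,2,5,6,7,8}  ✓accept
'a' @ 3: {3,4}
'a' @ 4: {1,2,5,6,7,8}  ✓accept
'c' @ 5: {1,2,3,4,7,9}  ✓accept
'a' @ 6: {1,2,3,4,5,6,7,8}  ✓accept
'b' @ 7: {1,2,3,4,5,6,7,8}  ✓accept
end set {1,2,3,4,5,6,7,8} — state 1 in

Answer: ACCEPT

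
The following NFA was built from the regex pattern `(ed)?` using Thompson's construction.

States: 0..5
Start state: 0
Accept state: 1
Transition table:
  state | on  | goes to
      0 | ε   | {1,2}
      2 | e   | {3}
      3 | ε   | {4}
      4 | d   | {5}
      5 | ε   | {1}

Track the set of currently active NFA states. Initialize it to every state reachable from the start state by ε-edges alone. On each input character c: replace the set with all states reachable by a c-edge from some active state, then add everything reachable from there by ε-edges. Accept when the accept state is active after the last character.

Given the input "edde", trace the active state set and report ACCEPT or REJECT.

start: ε-closure({0}) = {0,1,2}
'e' @ 1: {3,4}
'd' @ 2: {1,5}  (accept∈set)
'd' @ 3: {}  — no active states
rest 'e' ignored (set empty)
after full input: {}  (accept=1 not in)

Answer: REJECT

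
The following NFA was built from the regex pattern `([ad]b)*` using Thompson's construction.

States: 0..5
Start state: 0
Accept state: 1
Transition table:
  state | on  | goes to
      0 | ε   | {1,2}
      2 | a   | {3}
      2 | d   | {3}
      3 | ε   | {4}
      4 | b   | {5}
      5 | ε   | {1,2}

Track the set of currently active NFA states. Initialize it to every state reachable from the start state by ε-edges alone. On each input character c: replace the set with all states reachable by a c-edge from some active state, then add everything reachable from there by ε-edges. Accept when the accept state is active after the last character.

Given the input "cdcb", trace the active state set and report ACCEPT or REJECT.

S₀ = ε-closure({0}) = {0,1,2}
'c' @ 1: {}  — no active states
rest 'dcb' ignored (set empty)
end set {} — state 1 not in

Answer: REJECT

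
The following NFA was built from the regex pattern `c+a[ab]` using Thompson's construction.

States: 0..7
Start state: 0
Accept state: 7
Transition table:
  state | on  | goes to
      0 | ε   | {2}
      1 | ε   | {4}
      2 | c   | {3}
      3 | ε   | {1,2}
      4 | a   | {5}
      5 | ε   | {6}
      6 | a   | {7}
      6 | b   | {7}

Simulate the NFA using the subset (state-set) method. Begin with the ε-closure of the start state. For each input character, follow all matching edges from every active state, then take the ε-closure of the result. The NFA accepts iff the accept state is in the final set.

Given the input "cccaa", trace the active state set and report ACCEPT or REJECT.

Answer: ACCEPT

Derivation:
initial (ε-close {0}): {0,2}
'c' @ 1: {1,2,3,4}
'c' @ 2: {1,2,3,4}
'c' @ 3: {1,2,3,4}
'a' @ 4: {5,6}
'a' @ 5: {7}  ✓accept
end set {7} — state 7 in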